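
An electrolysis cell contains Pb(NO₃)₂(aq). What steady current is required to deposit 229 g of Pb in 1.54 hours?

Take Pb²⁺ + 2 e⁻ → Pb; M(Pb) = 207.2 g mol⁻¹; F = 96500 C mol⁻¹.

n(Pb) = 229 / 207.2 = 1.105 mol.
n(e⁻) = 2 × 1.105 = 2.210 mol.
Q = n(e⁻)·F = 2.210 × 96500 = 213300 C.
I = Q/t = 213300 / 5544.0 s = 38.5 A.

38.5 A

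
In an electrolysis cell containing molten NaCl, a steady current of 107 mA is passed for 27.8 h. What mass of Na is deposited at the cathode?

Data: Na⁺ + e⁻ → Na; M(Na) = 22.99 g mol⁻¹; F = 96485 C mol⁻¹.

Q = I·t = 0.1070 A × 100080 s = 10710 C.
n(e⁻) = Q/F = 10710 / 96485 = 0.1110 mol.
Na⁺ + e⁻ → Na, so n(Na) = n(e⁻)/1 = 0.1110 mol.
m = n·M = 0.1110 × 22.99 = 2.55 g.

2.55 g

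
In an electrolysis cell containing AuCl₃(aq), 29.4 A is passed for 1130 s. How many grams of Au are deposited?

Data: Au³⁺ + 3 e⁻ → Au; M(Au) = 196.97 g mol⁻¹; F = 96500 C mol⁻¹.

22.6 g

Q = I·t = 29.40 A × 1130.0 s = 33220 C.
n(e⁻) = Q/F = 33220 / 96500 = 0.3443 mol.
Au³⁺ + 3 e⁻ → Au, so n(Au) = n(e⁻)/3 = 0.1148 mol.
m = n·M = 0.1148 × 196.97 = 22.6 g.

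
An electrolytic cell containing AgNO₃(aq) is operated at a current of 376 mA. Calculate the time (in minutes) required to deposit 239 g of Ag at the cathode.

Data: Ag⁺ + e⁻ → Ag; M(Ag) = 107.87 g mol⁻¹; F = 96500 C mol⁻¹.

9480 min

n(Ag) = m/M = 239 / 107.87 = 2.216 mol.
Each Ag atom requires 1 electron, so n(e⁻) = 1 × 2.216 = 2.216 mol.
Q = n(e⁻)·F = 2.216 × 96500 = 213800 C.
t = Q/I = 213800 / 0.3760 A = 568600 s = 9480 min.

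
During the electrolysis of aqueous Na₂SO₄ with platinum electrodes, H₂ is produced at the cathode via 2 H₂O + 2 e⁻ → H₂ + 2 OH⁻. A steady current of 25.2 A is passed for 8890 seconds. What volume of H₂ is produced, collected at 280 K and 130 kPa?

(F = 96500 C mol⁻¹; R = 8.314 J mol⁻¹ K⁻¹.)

20.8 L

Q = I·t = 25.20 A × 8890.0 s = 224000 C.
n(e⁻) = Q/F = 224000 / 96500 = 2.322 mol.
2 electrons are transferred per H₂ molecule, so n(H₂) = 2.322 / 2 = 1.161 mol.
V = nRT/P = (1.161 × 8.314 × 280) / (130 × 10³ Pa) = 0.0208 m³ = 20.8 L.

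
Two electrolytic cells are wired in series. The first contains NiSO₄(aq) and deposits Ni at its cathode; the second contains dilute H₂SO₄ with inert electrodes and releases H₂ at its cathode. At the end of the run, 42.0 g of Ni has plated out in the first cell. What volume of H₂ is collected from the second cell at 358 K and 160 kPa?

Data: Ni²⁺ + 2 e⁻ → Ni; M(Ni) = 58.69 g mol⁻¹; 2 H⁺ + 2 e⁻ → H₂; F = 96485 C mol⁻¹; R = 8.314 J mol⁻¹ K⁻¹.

13.3 L

n(Ni) = 42.0 / 58.69 = 0.7156 mol, so n(e⁻) = 2 × 0.7156 = 1.431 mol.
The cells are in series, so the same 1.431 mol of electrons passes through the second cell.
2 H⁺ + 2 e⁻ → H₂ — 2 mol e⁻ per mol H₂, so n(H₂) = 1.431/2 = 0.7156 mol.
V = nRT/P = (0.7156 × 8.314 × 358) / (160 × 10³) = 0.0133 m³ = 13.3 L.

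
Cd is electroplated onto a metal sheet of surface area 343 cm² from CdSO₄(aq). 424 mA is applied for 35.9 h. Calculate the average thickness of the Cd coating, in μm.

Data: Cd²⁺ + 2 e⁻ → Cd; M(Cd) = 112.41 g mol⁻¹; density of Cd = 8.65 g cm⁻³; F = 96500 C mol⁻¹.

108 μm

Q = I·t = 0.4240 × 129240 = 54800 C; n(e⁻) = 0.5679 mol.
n(Cd) = n(e⁻)/2 = 0.2839 mol, so m = 0.2839 × 112.41 = 31.92 g.
Volume = m/ρ = 31.92 / 8.65 = 3.690 cm³.
Thickness = V/A = 3.690 / 343 = 0.0108 cm = 108 μm.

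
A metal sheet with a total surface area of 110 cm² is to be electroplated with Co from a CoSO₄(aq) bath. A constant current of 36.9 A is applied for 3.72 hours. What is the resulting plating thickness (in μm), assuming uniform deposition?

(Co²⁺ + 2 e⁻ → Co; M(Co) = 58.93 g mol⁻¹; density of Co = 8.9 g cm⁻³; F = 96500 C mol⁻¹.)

Q = I·t = 36.90 × 13392 = 494200 C; n(e⁻) = 5.121 mol.
n(Co) = n(e⁻)/2 = 2.560 mol, so m = 2.560 × 58.93 = 150.9 g.
Volume = m/ρ = 150.9 / 8.9 = 16.95 cm³.
Thickness = V/A = 16.95 / 110 = 0.154 cm = 1540 μm.

1540 μm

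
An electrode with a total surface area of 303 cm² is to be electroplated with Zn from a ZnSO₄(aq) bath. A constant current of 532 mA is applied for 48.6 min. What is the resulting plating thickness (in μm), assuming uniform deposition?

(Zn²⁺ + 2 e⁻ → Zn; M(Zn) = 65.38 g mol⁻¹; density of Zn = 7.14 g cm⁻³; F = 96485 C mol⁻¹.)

Q = I·t = 0.5320 × 2916.0 = 1551 C; n(e⁻) = 0.01608 mol.
n(Zn) = n(e⁻)/2 = 0.008039 mol, so m = 0.008039 × 65.38 = 0.5256 g.
Volume = m/ρ = 0.5256 / 7.14 = 0.07361 cm³.
Thickness = V/A = 0.07361 / 303 = 2.43 × 10⁻⁴ cm = 2.43 μm.

2.43 μm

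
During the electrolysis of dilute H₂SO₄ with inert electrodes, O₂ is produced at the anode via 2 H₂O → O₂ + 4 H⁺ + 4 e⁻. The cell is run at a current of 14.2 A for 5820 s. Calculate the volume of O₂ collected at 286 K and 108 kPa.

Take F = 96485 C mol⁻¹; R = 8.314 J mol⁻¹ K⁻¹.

4.71 L

Q = I·t = 14.20 A × 5820.0 s = 82640 C.
n(e⁻) = Q/F = 82640 / 96485 = 0.8565 mol.
4 electrons are transferred per O₂ molecule, so n(O₂) = 0.8565 / 4 = 0.2141 mol.
V = nRT/P = (0.2141 × 8.314 × 286) / (108 × 10³ Pa) = 0.00471 m³ = 4.71 L.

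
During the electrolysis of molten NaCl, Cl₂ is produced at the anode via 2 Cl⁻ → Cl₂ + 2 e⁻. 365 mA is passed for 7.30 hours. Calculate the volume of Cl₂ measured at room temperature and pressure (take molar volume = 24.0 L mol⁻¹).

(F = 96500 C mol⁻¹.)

1.19 L

Q = I·t = 0.3650 A × 26280 s = 9592 C.
n(e⁻) = Q/F = 9592 / 96500 = 0.09940 mol.
2 electrons are transferred per Cl₂ molecule, so n(Cl₂) = 0.09940 / 2 = 0.04970 mol.
V = n × V_m = 0.04970 × 24.0 = 1.19 L.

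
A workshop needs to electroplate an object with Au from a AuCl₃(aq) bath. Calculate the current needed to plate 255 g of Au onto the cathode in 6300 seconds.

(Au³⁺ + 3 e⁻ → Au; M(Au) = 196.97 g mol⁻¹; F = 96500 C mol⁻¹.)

59.5 A

n(Au) = 255 / 196.97 = 1.295 mol.
n(e⁻) = 3 × 1.295 = 3.884 mol.
Q = n(e⁻)·F = 3.884 × 96500 = 374800 C.
I = Q/t = 374800 / 6300.0 s = 59.5 A.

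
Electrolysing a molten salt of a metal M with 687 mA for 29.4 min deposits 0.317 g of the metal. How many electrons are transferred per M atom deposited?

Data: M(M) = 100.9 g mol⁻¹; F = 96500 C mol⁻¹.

Q = I·t = 0.6870 A × 1764.0 s = 1212 C, so n(e⁻) = 1212/96500 = 0.01256 mol.
n(M) deposited = 0.317 / 100.9 = 0.003142 mol.
Electrons per atom = n(e⁻)/n(M) = 0.01256 / 0.003142 = 4.00 ≈ 4, so the ion is M⁴⁺.

4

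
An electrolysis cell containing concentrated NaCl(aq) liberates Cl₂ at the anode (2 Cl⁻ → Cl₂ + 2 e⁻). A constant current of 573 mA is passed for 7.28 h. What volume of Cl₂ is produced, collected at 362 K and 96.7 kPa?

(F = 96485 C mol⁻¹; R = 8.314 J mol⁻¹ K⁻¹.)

2.42 L

Q = I·t = 0.5730 A × 26208 s = 15020 C.
n(e⁻) = Q/F = 15020 / 96485 = 0.1556 mol.
2 electrons are transferred per Cl₂ molecule, so n(Cl₂) = 0.1556 / 2 = 0.07782 mol.
V = nRT/P = (0.07782 × 8.314 × 362) / (96.7 × 10³ Pa) = 0.00242 m³ = 2.42 L.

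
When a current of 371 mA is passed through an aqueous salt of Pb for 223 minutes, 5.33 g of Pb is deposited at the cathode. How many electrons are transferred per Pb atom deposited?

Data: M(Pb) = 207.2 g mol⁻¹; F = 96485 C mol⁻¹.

2

Q = I·t = 0.3710 A × 13380 s = 4964 C, so n(e⁻) = 4964/96485 = 0.05145 mol.
n(Pb) deposited = 5.33 / 207.2 = 0.02572 mol.
Electrons per atom = n(e⁻)/n(Pb) = 0.05145 / 0.02572 = 2.00 ≈ 2, so the ion is Pb²⁺.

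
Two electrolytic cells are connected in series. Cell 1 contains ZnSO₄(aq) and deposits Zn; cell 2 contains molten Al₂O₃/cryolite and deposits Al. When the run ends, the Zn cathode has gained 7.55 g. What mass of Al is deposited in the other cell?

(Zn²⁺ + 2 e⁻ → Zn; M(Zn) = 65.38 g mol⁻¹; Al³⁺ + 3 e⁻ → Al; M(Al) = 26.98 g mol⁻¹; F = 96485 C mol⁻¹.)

2.08 g

n(Zn) = 7.55 / 65.38 = 0.1155 mol.
Since Zn²⁺ + 2 e⁻ → Zn, n(e⁻) passed = 2 × 0.1155 = 0.2310 mol.
Cells in series carry the same charge, so the same 0.2310 mol of electrons passes through cell 2.
Al³⁺ + 3 e⁻ → Al, so n(Al) = 0.2310 / 3 = 0.07699 mol.
m(Al) = 0.07699 × 26.98 = 2.08 g.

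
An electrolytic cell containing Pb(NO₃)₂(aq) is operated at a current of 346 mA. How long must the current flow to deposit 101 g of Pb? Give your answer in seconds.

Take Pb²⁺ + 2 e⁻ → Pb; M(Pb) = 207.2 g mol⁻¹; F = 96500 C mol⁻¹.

2.72 × 10⁵ s

n(Pb) = m/M = 101 / 207.2 = 0.4875 mol.
Each Pb atom requires 2 electrons, so n(e⁻) = 2 × 0.4875 = 0.9749 mol.
Q = n(e⁻)·F = 0.9749 × 96500 = 94080 C.
t = Q/I = 94080 / 0.3460 A = 271900 s.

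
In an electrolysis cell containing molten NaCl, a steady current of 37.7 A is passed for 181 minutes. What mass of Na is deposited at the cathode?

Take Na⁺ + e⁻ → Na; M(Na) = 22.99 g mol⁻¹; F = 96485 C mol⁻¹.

97.6 g

Q = I·t = 37.70 A × 10860 s = 409400 C.
n(e⁻) = Q/F = 409400 / 96485 = 4.243 mol.
Na⁺ + e⁻ → Na, so n(Na) = n(e⁻)/1 = 4.243 mol.
m = n·M = 4.243 × 22.99 = 97.6 g.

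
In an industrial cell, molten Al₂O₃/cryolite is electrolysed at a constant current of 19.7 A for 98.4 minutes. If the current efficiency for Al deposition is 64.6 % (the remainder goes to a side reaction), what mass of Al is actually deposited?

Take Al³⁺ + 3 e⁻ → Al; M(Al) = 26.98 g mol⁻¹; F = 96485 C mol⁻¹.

Q = I·t = 19.70 × 5904.0 = 116300 C.
n(e⁻) = 116300/96485 = 1.205 mol; theoretically n(Al) = 1.205/3 = 0.4018 mol, m_theo = 10.84 g.
At 64.6 % efficiency, m_actual = 0.646 × 10.84 = 7.00 g.

7.00 g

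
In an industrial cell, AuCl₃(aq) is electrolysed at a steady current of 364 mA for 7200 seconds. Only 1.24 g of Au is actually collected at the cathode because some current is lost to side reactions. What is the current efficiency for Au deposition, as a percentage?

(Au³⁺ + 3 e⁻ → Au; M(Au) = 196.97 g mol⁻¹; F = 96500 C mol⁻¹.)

69.5 %

Q = I·t = 0.3640 × 7200.0 = 2621 C; n(e⁻) = 2621/96500 = 0.02716 mol.
Theoretical n(Au) = n(e⁻)/3 = 0.009053 mol, i.e. m_theo = 0.009053 × 196.97 = 1.783 g.
Efficiency = m_actual / m_theo = 1.24 / 1.783 = 69.5 %.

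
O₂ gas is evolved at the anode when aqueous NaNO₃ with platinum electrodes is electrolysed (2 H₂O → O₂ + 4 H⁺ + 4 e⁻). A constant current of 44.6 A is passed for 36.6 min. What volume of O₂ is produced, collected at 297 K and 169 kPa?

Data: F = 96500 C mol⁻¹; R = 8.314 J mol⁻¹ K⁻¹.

Q = I·t = 44.60 A × 2196.0 s = 97940 C.
n(e⁻) = Q/F = 97940 / 96500 = 1.015 mol.
4 electrons are transferred per O₂ molecule, so n(O₂) = 1.015 / 4 = 0.2537 mol.
V = nRT/P = (0.2537 × 8.314 × 297) / (169 × 10³ Pa) = 0.00371 m³ = 3.71 L.

3.71 L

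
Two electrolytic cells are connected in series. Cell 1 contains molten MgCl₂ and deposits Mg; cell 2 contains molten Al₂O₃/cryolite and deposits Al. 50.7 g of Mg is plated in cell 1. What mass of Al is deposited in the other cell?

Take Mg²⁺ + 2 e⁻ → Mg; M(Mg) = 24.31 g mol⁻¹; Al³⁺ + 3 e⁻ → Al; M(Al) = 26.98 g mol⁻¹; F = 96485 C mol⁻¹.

n(Mg) = 50.7 / 24.31 = 2.086 mol.
Since Mg²⁺ + 2 e⁻ → Mg, n(e⁻) passed = 2 × 2.086 = 4.171 mol.
Cells in series carry the same charge, so the same 4.171 mol of electrons passes through cell 2.
Al³⁺ + 3 e⁻ → Al, so n(Al) = 4.171 / 3 = 1.390 mol.
m(Al) = 1.390 × 26.98 = 37.5 g.

37.5 g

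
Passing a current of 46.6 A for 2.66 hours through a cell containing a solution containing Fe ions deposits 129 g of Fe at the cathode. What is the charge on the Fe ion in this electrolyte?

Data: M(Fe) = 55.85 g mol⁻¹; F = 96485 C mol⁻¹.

Q = I·t = 46.60 A × 9576.0 s = 446200 C, so n(e⁻) = 446200/96485 = 4.625 mol.
n(Fe) deposited = 129 / 55.85 = 2.310 mol.
Electrons per atom = n(e⁻)/n(Fe) = 4.625 / 2.310 = 2.00 ≈ 2, so the ion is Fe²⁺.

+2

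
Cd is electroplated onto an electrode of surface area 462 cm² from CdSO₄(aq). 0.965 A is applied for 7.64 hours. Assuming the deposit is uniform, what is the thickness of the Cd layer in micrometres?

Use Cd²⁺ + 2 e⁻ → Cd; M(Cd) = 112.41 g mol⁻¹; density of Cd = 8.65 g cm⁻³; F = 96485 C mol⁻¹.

38.7 μm

Q = I·t = 0.9650 × 27504 = 26540 C; n(e⁻) = 0.2751 mol.
n(Cd) = n(e⁻)/2 = 0.1375 mol, so m = 0.1375 × 112.41 = 15.46 g.
Volume = m/ρ = 15.46 / 8.65 = 1.787 cm³.
Thickness = V/A = 1.787 / 462 = 0.00387 cm = 38.7 μm.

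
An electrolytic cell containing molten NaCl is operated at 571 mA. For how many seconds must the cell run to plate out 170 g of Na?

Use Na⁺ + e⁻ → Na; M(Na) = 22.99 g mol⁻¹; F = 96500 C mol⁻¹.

1.25 × 10⁶ s

n(Na) = m/M = 170 / 22.99 = 7.395 mol.
Each Na atom requires 1 electron, so n(e⁻) = 1 × 7.395 = 7.395 mol.
Q = n(e⁻)·F = 7.395 × 96500 = 713600 C.
t = Q/I = 713600 / 0.5710 A = 1250000 s.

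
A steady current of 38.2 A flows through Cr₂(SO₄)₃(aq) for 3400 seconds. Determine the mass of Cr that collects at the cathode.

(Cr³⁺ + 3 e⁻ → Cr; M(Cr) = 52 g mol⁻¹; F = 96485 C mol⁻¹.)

23.3 g

Q = I·t = 38.20 A × 3400.0 s = 129900 C.
n(e⁻) = Q/F = 129900 / 96485 = 1.346 mol.
Cr³⁺ + 3 e⁻ → Cr, so n(Cr) = n(e⁻)/3 = 0.4487 mol.
m = n·M = 0.4487 × 52 = 23.3 g.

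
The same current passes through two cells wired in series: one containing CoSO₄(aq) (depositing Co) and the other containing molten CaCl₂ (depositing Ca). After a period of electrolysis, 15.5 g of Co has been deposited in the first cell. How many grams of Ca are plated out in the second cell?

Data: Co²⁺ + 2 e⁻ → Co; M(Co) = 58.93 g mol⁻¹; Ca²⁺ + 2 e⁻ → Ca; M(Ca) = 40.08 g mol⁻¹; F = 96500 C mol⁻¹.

10.5 g

n(Co) = 15.5 / 58.93 = 0.2630 mol.
Since Co²⁺ + 2 e⁻ → Co, n(e⁻) passed = 2 × 0.2630 = 0.5260 mol.
Cells in series carry the same charge, so the same 0.5260 mol of electrons passes through cell 2.
Ca²⁺ + 2 e⁻ → Ca, so n(Ca) = 0.5260 / 2 = 0.2630 mol.
m(Ca) = 0.2630 × 40.08 = 10.5 g.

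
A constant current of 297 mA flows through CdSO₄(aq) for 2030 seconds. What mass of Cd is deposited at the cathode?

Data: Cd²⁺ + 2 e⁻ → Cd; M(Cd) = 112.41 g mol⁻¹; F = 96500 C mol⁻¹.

0.351 g

Q = I·t = 0.2970 A × 2030.0 s = 602.9 C.
n(e⁻) = Q/F = 602.9 / 96500 = 0.006248 mol.
Cd²⁺ + 2 e⁻ → Cd, so n(Cd) = n(e⁻)/2 = 0.003124 mol.
m = n·M = 0.003124 × 112.41 = 0.351 g.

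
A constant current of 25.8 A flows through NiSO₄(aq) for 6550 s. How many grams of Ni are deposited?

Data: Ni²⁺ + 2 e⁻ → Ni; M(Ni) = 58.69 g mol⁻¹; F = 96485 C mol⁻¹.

Q = I·t = 25.80 A × 6550.0 s = 169000 C.
n(e⁻) = Q/F = 169000 / 96485 = 1.751 mol.
Ni²⁺ + 2 e⁻ → Ni, so n(Ni) = n(e⁻)/2 = 0.8757 mol.
m = n·M = 0.8757 × 58.69 = 51.4 g.

51.4 g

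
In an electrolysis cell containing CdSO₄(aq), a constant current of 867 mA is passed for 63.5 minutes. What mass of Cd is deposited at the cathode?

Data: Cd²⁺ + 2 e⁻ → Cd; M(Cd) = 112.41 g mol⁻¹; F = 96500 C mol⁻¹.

1.92 g

Q = I·t = 0.8670 A × 3810.0 s = 3303 C.
n(e⁻) = Q/F = 3303 / 96500 = 0.03423 mol.
Cd²⁺ + 2 e⁻ → Cd, so n(Cd) = n(e⁻)/2 = 0.01712 mol.
m = n·M = 0.01712 × 112.41 = 1.92 g.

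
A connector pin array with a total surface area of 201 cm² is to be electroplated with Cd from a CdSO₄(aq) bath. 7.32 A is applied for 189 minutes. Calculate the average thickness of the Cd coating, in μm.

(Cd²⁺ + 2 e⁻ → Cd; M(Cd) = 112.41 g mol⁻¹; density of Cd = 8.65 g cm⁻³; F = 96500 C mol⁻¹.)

Q = I·t = 7.320 × 11340 = 83010 C; n(e⁻) = 0.8602 mol.
n(Cd) = n(e⁻)/2 = 0.4301 mol, so m = 0.4301 × 112.41 = 48.35 g.
Volume = m/ρ = 48.35 / 8.65 = 5.589 cm³.
Thickness = V/A = 5.589 / 201 = 0.0278 cm = 278 μm.

278 μm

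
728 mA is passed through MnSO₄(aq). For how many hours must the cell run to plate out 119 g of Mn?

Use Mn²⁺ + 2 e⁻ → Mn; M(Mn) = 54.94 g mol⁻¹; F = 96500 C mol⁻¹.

n(Mn) = m/M = 119 / 54.94 = 2.166 mol.
Each Mn atom requires 2 electrons, so n(e⁻) = 2 × 2.166 = 4.332 mol.
Q = n(e⁻)·F = 4.332 × 96500 = 418000 C.
t = Q/I = 418000 / 0.7280 A = 574200 s = 160 h.

160 h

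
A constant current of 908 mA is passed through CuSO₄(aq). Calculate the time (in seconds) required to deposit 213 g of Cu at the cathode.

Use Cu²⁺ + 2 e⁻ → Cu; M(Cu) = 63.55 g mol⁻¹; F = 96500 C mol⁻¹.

n(Cu) = m/M = 213 / 63.55 = 3.352 mol.
Each Cu atom requires 2 electrons, so n(e⁻) = 2 × 3.352 = 6.703 mol.
Q = n(e⁻)·F = 6.703 × 96500 = 646900 C.
t = Q/I = 646900 / 0.9080 A = 712400 s.

7.12 × 10⁵ s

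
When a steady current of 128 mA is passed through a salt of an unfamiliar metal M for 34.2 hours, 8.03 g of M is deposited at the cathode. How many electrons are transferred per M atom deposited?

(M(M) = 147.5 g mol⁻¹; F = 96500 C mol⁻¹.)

Q = I·t = 0.1280 A × 123120 s = 15760 C, so n(e⁻) = 15760/96500 = 0.1633 mol.
n(M) deposited = 8.03 / 147.5 = 0.05444 mol.
Electrons per atom = n(e⁻)/n(M) = 0.1633 / 0.05444 = 3.00 ≈ 3, so the ion is M³⁺.

3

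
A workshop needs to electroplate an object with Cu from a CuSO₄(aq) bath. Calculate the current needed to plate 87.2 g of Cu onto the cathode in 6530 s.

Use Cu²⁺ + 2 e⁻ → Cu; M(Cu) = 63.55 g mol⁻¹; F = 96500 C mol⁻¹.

40.6 A

n(Cu) = 87.2 / 63.55 = 1.372 mol.
n(e⁻) = 2 × 1.372 = 2.744 mol.
Q = n(e⁻)·F = 2.744 × 96500 = 264800 C.
I = Q/t = 264800 / 6530.0 s = 40.6 A.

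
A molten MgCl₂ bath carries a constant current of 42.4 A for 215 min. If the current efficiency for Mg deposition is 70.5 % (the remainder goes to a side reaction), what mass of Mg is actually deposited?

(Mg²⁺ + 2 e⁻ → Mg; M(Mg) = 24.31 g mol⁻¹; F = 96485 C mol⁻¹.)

Q = I·t = 42.40 × 12900 = 547000 C.
n(e⁻) = 547000/96485 = 5.669 mol; theoretically n(Mg) = 5.669/2 = 2.834 mol, m_theo = 68.90 g.
At 70.5 % efficiency, m_actual = 0.705 × 68.90 = 48.6 g.

48.6 g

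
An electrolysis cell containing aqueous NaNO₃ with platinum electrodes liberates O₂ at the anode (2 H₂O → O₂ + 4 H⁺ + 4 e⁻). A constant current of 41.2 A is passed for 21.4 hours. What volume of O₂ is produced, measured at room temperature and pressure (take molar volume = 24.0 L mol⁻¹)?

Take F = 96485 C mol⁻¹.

197 L

Q = I·t = 41.20 A × 77040 s = 3174000 C.
n(e⁻) = Q/F = 3174000 / 96485 = 32.90 mol.
4 electrons are transferred per O₂ molecule, so n(O₂) = 32.90 / 4 = 8.224 mol.
V = n × V_m = 8.224 × 24.0 = 197 L.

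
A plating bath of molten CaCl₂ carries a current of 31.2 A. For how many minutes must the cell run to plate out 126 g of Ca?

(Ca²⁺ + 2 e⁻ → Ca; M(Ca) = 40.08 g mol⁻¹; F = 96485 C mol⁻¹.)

n(Ca) = m/M = 126 / 40.08 = 3.144 mol.
Each Ca atom requires 2 electrons, so n(e⁻) = 2 × 3.144 = 6.287 mol.
Q = n(e⁻)·F = 6.287 × 96485 = 606600 C.
t = Q/I = 606600 / 31.20 A = 19440 s = 324 min.

324 min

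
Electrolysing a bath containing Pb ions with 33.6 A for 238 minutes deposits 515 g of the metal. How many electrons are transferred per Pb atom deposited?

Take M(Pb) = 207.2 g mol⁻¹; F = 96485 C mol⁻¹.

2

Q = I·t = 33.60 A × 14280 s = 479800 C, so n(e⁻) = 479800/96485 = 4.973 mol.
n(Pb) deposited = 515 / 207.2 = 2.486 mol.
Electrons per atom = n(e⁻)/n(Pb) = 4.973 / 2.486 = 2.00 ≈ 2, so the ion is Pb²⁺.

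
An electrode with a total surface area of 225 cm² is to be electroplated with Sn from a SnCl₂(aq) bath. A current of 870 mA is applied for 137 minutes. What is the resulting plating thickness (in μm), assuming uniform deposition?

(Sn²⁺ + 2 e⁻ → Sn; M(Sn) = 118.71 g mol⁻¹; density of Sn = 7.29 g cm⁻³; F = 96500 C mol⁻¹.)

26.8 μm

Q = I·t = 0.8700 × 8220.0 = 7151 C; n(e⁻) = 0.07411 mol.
n(Sn) = n(e⁻)/2 = 0.03705 mol, so m = 0.03705 × 118.71 = 4.399 g.
Volume = m/ρ = 4.399 / 7.29 = 0.6034 cm³.
Thickness = V/A = 0.6034 / 225 = 0.00268 cm = 26.8 μm.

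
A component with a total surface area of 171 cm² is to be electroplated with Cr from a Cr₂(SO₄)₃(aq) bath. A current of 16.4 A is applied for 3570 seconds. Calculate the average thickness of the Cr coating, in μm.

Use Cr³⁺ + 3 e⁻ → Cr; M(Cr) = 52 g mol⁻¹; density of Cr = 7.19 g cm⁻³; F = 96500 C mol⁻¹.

Q = I·t = 16.40 × 3570.0 = 58550 C; n(e⁻) = 0.6067 mol.
n(Cr) = n(e⁻)/3 = 0.2022 mol, so m = 0.2022 × 52 = 10.52 g.
Volume = m/ρ = 10.52 / 7.19 = 1.463 cm³.
Thickness = V/A = 1.463 / 171 = 0.00855 cm = 85.5 μm.

85.5 μm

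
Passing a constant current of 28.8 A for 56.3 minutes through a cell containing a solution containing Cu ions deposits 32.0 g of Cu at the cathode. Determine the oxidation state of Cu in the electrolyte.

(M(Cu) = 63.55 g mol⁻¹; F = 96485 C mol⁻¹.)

Q = I·t = 28.80 A × 3378.0 s = 97290 C, so n(e⁻) = 97290/96485 = 1.008 mol.
n(Cu) deposited = 32.0 / 63.55 = 0.5035 mol.
Electrons per atom = n(e⁻)/n(Cu) = 1.008 / 0.5035 = 2.00 ≈ 2, so the ion is Cu²⁺.

+2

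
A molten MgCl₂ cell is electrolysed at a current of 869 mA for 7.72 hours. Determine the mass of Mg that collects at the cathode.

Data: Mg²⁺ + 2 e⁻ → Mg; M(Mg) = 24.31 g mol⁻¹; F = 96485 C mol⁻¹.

3.04 g

Q = I·t = 0.8690 A × 27792 s = 24150 C.
n(e⁻) = Q/F = 24150 / 96485 = 0.2503 mol.
Mg²⁺ + 2 e⁻ → Mg, so n(Mg) = n(e⁻)/2 = 0.1252 mol.
m = n·M = 0.1252 × 24.31 = 3.04 g.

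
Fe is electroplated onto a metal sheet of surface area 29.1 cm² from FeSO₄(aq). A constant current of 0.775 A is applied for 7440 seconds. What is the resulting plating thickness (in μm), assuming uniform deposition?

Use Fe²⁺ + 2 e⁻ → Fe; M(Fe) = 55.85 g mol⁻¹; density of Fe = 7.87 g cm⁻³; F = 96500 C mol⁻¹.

72.9 μm

Q = I·t = 0.7750 × 7440.0 = 5766 C; n(e⁻) = 0.05975 mol.
n(Fe) = n(e⁻)/2 = 0.02988 mol, so m = 0.02988 × 55.85 = 1.669 g.
Volume = m/ρ = 1.669 / 7.87 = 0.2120 cm³.
Thickness = V/A = 0.2120 / 29.1 = 0.00729 cm = 72.9 μm.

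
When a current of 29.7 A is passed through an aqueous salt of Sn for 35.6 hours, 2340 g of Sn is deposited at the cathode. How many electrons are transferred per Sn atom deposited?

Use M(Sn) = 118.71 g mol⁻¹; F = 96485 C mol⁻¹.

Q = I·t = 29.70 A × 128160 s = 3806000 C, so n(e⁻) = 3806000/96485 = 39.45 mol.
n(Sn) deposited = 2340 / 118.71 = 19.71 mol.
Electrons per atom = n(e⁻)/n(Sn) = 39.45 / 19.71 = 2.00 ≈ 2, so the ion is Sn²⁺.

2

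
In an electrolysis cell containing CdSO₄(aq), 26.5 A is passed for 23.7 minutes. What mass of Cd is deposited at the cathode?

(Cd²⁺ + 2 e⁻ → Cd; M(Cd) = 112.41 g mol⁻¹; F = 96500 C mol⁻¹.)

Q = I·t = 26.50 A × 1422.0 s = 37680 C.
n(e⁻) = Q/F = 37680 / 96500 = 0.3905 mol.
Cd²⁺ + 2 e⁻ → Cd, so n(Cd) = n(e⁻)/2 = 0.1952 mol.
m = n·M = 0.1952 × 112.41 = 21.9 g.

21.9 g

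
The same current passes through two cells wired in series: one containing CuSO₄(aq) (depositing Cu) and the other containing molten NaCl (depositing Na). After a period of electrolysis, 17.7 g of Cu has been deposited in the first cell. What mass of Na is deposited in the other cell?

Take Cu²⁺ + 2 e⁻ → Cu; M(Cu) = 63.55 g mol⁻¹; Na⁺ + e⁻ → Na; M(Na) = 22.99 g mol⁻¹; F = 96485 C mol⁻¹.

n(Cu) = 17.7 / 63.55 = 0.2785 mol.
Since Cu²⁺ + 2 e⁻ → Cu, n(e⁻) passed = 2 × 0.2785 = 0.5570 mol.
Cells in series carry the same charge, so the same 0.5570 mol of electrons passes through cell 2.
Na⁺ + e⁻ → Na, so n(Na) = 0.5570 / 1 = 0.5570 mol.
m(Na) = 0.5570 × 22.99 = 12.8 g.

12.8 g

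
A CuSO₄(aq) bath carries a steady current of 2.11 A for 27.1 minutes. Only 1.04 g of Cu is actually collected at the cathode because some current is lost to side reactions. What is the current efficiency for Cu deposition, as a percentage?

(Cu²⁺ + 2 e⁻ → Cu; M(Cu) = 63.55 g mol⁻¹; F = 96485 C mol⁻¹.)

Q = I·t = 2.110 × 1626.0 = 3431 C; n(e⁻) = 3431/96485 = 0.03556 mol.
Theoretical n(Cu) = n(e⁻)/2 = 0.01778 mol, i.e. m_theo = 0.01778 × 63.55 = 1.130 g.
Efficiency = m_actual / m_theo = 1.04 / 1.130 = 92.0 %.

92.0 %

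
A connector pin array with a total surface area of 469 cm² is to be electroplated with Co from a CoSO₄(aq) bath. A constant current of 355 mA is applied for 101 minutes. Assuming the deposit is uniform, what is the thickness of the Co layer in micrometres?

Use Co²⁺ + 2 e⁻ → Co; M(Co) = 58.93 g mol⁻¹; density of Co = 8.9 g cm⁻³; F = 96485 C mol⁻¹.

1.57 μm

Q = I·t = 0.3550 × 6060.0 = 2151 C; n(e⁻) = 0.02230 mol.
n(Co) = n(e⁻)/2 = 0.01115 mol, so m = 0.01115 × 58.93 = 0.6570 g.
Volume = m/ρ = 0.6570 / 8.9 = 0.07382 cm³.
Thickness = V/A = 0.07382 / 469 = 1.57 × 10⁻⁴ cm = 1.57 μm.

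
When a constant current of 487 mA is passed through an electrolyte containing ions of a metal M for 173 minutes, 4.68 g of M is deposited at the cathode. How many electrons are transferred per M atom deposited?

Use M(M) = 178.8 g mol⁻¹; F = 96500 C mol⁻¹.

Q = I·t = 0.4870 A × 10380 s = 5055 C, so n(e⁻) = 5055/96500 = 0.05238 mol.
n(M) deposited = 4.68 / 178.8 = 0.02617 mol.
Electrons per atom = n(e⁻)/n(M) = 0.05238 / 0.02617 = 2.00 ≈ 2, so the ion is M²⁺.

2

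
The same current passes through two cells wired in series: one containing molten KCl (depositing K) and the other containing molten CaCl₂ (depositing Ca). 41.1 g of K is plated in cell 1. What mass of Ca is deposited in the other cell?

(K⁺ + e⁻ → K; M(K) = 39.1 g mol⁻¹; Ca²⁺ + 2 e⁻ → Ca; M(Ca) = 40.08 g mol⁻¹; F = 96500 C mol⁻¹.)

n(K) = 41.1 / 39.1 = 1.051 mol.
Since K⁺ + e⁻ → K, n(e⁻) passed = 1 × 1.051 = 1.051 mol.
Cells in series carry the same charge, so the same 1.051 mol of electrons passes through cell 2.
Ca²⁺ + 2 e⁻ → Ca, so n(Ca) = 1.051 / 2 = 0.5256 mol.
m(Ca) = 0.5256 × 40.08 = 21.1 g.

21.1 g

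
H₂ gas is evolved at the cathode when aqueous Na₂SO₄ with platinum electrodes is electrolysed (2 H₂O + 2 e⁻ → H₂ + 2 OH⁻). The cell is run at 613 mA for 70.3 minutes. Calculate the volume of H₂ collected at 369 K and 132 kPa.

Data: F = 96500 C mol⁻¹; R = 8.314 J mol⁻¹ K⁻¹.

Q = I·t = 0.6130 A × 4218.0 s = 2586 C.
n(e⁻) = Q/F = 2586 / 96500 = 0.02679 mol.
2 electrons are transferred per H₂ molecule, so n(H₂) = 0.02679 / 2 = 0.01340 mol.
V = nRT/P = (0.01340 × 8.314 × 369) / (132 × 10³ Pa) = 3.11 × 10⁻⁴ m³ = 0.311 L.

0.311 L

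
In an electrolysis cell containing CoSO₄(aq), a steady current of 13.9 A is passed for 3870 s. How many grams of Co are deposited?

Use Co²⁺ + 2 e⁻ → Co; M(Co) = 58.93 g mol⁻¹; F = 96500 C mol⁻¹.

Q = I·t = 13.90 A × 3870.0 s = 53790 C.
n(e⁻) = Q/F = 53790 / 96500 = 0.5574 mol.
Co²⁺ + 2 e⁻ → Co, so n(Co) = n(e⁻)/2 = 0.2787 mol.
m = n·M = 0.2787 × 58.93 = 16.4 g.

16.4 g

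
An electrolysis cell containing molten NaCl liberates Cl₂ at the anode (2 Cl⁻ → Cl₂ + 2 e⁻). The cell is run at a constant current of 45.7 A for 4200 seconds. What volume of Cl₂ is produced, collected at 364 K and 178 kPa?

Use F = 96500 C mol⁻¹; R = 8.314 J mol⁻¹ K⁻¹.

Q = I·t = 45.70 A × 4200.0 s = 191900 C.
n(e⁻) = Q/F = 191900 / 96500 = 1.989 mol.
2 electrons are transferred per Cl₂ molecule, so n(Cl₂) = 1.989 / 2 = 0.9945 mol.
V = nRT/P = (0.9945 × 8.314 × 364) / (178 × 10³ Pa) = 0.0169 m³ = 16.9 L.

16.9 L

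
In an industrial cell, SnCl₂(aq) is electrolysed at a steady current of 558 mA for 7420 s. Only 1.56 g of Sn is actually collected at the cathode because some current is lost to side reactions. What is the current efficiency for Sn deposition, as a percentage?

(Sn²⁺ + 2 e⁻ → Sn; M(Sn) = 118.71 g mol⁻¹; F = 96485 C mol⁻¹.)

Q = I·t = 0.5580 × 7420.0 = 4140 C; n(e⁻) = 4140/96485 = 0.04291 mol.
Theoretical n(Sn) = n(e⁻)/2 = 0.02146 mol, i.e. m_theo = 0.02146 × 118.71 = 2.547 g.
Efficiency = m_actual / m_theo = 1.56 / 2.547 = 61.2 %.

61.2 %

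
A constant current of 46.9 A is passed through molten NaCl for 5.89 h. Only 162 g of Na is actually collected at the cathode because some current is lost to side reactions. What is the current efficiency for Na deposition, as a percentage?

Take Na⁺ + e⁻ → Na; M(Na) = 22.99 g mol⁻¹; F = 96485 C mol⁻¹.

68.4 %

Q = I·t = 46.90 × 21204 = 994500 C; n(e⁻) = 994500/96485 = 10.31 mol.
Theoretical n(Na) = n(e⁻)/1 = 10.31 mol, i.e. m_theo = 10.31 × 22.99 = 237.0 g.
Efficiency = m_actual / m_theo = 162 / 237.0 = 68.4 %.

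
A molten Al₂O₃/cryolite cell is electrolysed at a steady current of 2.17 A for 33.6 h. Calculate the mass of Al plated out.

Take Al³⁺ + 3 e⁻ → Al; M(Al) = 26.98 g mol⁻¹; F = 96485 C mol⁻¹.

24.5 g

Q = I·t = 2.170 A × 120960 s = 262500 C.
n(e⁻) = Q/F = 262500 / 96485 = 2.720 mol.
Al³⁺ + 3 e⁻ → Al, so n(Al) = n(e⁻)/3 = 0.9068 mol.
m = n·M = 0.9068 × 26.98 = 24.5 g.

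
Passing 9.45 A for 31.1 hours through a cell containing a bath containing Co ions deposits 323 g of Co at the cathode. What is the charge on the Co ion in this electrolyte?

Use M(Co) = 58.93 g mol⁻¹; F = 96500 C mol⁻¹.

+2

Q = I·t = 9.450 A × 111960 s = 1058000 C, so n(e⁻) = 1058000/96500 = 10.96 mol.
n(Co) deposited = 323 / 58.93 = 5.481 mol.
Electrons per atom = n(e⁻)/n(Co) = 10.96 / 5.481 = 2.00 ≈ 2, so the ion is Co²⁺.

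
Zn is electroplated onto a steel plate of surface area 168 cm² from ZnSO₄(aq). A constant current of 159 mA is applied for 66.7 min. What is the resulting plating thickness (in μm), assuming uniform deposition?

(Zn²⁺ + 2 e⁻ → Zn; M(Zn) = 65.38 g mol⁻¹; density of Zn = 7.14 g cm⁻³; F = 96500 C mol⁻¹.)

Q = I·t = 0.1590 × 4002.0 = 636.3 C; n(e⁻) = 0.006594 mol.
n(Zn) = n(e⁻)/2 = 0.003297 mol, so m = 0.003297 × 65.38 = 0.2156 g.
Volume = m/ρ = 0.2156 / 7.14 = 0.03019 cm³.
Thickness = V/A = 0.03019 / 168 = 1.80 × 10⁻⁴ cm = 1.80 μm.

1.80 μm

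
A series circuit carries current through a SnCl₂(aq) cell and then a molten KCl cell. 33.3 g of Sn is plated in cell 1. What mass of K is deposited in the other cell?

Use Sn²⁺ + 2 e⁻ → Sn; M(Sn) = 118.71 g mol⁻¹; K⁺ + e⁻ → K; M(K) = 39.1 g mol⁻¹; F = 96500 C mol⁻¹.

n(Sn) = 33.3 / 118.71 = 0.2805 mol.
Since Sn²⁺ + 2 e⁻ → Sn, n(e⁻) passed = 2 × 0.2805 = 0.5610 mol.
Cells in series carry the same charge, so the same 0.5610 mol of electrons passes through cell 2.
K⁺ + e⁻ → K, so n(K) = 0.5610 / 1 = 0.5610 mol.
m(K) = 0.5610 × 39.1 = 21.9 g.

21.9 g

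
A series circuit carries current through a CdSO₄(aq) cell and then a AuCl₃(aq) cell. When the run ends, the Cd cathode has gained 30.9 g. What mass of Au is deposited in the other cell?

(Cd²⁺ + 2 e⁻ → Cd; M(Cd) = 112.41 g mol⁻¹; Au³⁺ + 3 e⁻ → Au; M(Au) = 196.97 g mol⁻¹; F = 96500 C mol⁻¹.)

n(Cd) = 30.9 / 112.41 = 0.2749 mol.
Since Cd²⁺ + 2 e⁻ → Cd, n(e⁻) passed = 2 × 0.2749 = 0.5498 mol.
Cells in series carry the same charge, so the same 0.5498 mol of electrons passes through cell 2.
Au³⁺ + 3 e⁻ → Au, so n(Au) = 0.5498 / 3 = 0.1833 mol.
m(Au) = 0.1833 × 196.97 = 36.1 g.

36.1 g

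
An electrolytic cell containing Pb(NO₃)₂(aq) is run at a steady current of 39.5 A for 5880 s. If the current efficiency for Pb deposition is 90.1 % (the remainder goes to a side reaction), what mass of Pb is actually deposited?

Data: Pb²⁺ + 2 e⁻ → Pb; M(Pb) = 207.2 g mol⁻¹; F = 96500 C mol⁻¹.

Q = I·t = 39.50 × 5880.0 = 232300 C.
n(e⁻) = 232300/96500 = 2.407 mol; theoretically n(Pb) = 2.407/2 = 1.203 mol, m_theo = 249.3 g.
At 90.1 % efficiency, m_actual = 0.901 × 249.3 = 225 g.

225 g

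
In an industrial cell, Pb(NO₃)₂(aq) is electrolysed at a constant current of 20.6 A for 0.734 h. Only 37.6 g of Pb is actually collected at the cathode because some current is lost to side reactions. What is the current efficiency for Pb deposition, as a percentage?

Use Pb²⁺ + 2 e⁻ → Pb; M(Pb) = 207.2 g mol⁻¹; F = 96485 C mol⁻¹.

Q = I·t = 20.60 × 2642.4 = 54430 C; n(e⁻) = 54430/96485 = 0.5642 mol.
Theoretical n(Pb) = n(e⁻)/2 = 0.2821 mol, i.e. m_theo = 0.2821 × 207.2 = 58.45 g.
Efficiency = m_actual / m_theo = 37.6 / 58.45 = 64.3 %.

64.3 %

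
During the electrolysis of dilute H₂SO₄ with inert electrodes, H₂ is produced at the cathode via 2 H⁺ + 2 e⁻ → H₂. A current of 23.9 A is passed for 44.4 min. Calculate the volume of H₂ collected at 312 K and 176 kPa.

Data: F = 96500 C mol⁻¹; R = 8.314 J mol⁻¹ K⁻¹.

4.86 L

Q = I·t = 23.90 A × 2664.0 s = 63670 C.
n(e⁻) = Q/F = 63670 / 96500 = 0.6598 mol.
2 electrons are transferred per H₂ molecule, so n(H₂) = 0.6598 / 2 = 0.3299 mol.
V = nRT/P = (0.3299 × 8.314 × 312) / (176 × 10³ Pa) = 0.00486 m³ = 4.86 L.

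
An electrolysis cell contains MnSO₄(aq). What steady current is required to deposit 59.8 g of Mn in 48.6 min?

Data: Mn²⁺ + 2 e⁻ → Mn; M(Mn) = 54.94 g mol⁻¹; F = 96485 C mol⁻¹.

72.0 A

n(Mn) = 59.8 / 54.94 = 1.088 mol.
n(e⁻) = 2 × 1.088 = 2.177 mol.
Q = n(e⁻)·F = 2.177 × 96485 = 210000 C.
I = Q/t = 210000 / 2916.0 s = 72.0 A.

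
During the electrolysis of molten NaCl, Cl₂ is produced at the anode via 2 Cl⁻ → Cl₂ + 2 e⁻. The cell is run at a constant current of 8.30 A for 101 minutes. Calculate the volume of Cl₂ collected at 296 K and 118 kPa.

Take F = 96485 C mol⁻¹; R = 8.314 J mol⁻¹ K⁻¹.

Q = I·t = 8.300 A × 6060.0 s = 50300 C.
n(e⁻) = Q/F = 50300 / 96485 = 0.5213 mol.
2 electrons are transferred per Cl₂ molecule, so n(Cl₂) = 0.5213 / 2 = 0.2607 mol.
V = nRT/P = (0.2607 × 8.314 × 296) / (118 × 10³ Pa) = 0.00544 m³ = 5.44 L.

5.44 L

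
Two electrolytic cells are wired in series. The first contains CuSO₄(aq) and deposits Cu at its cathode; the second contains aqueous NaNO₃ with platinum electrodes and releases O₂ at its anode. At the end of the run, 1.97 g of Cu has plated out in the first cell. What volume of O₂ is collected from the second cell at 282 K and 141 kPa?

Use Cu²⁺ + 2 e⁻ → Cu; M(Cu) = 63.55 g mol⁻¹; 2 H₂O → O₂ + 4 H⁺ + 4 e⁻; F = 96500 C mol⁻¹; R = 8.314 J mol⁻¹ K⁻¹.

0.258 L

n(Cu) = 1.97 / 63.55 = 0.03100 mol, so n(e⁻) = 2 × 0.03100 = 0.06200 mol.
The cells are in series, so the same 0.06200 mol of electrons passes through the second cell.
2 H₂O → O₂ + 4 H⁺ + 4 e⁻ — 4 mol e⁻ per mol O₂, so n(O₂) = 0.06200/4 = 0.01550 mol.
V = nRT/P = (0.01550 × 8.314 × 282) / (141 × 10³) = 2.58 × 10⁻⁴ m³ = 0.258 L.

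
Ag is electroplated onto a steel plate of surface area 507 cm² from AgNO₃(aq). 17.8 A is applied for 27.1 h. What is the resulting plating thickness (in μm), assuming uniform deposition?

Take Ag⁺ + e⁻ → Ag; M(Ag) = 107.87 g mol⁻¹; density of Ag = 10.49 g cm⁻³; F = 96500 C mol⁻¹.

Q = I·t = 17.80 × 97560 = 1737000 C; n(e⁻) = 18.00 mol.
n(Ag) = n(e⁻)/1 = 18.00 mol, so m = 18.00 × 107.87 = 1941 g.
Volume = m/ρ = 1941 / 10.49 = 185.1 cm³.
Thickness = V/A = 185.1 / 507 = 0.365 cm = 3650 μm.

3650 μm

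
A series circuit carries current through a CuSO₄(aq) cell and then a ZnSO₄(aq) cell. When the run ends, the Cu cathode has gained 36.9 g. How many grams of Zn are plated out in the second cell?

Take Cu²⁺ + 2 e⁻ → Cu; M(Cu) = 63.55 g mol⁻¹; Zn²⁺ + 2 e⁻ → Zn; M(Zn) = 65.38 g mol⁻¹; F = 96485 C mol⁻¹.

n(Cu) = 36.9 / 63.55 = 0.5806 mol.
Since Cu²⁺ + 2 e⁻ → Cu, n(e⁻) passed = 2 × 0.5806 = 1.161 mol.
Cells in series carry the same charge, so the same 1.161 mol of electrons passes through cell 2.
Zn²⁺ + 2 e⁻ → Zn, so n(Zn) = 1.161 / 2 = 0.5806 mol.
m(Zn) = 0.5806 × 65.38 = 38.0 g.

38.0 g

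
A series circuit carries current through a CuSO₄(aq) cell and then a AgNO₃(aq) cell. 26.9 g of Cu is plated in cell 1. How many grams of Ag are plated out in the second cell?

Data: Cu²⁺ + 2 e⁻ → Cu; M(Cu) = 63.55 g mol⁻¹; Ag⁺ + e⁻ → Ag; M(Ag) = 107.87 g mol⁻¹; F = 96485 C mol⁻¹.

91.3 g

n(Cu) = 26.9 / 63.55 = 0.4233 mol.
Since Cu²⁺ + 2 e⁻ → Cu, n(e⁻) passed = 2 × 0.4233 = 0.8466 mol.
Cells in series carry the same charge, so the same 0.8466 mol of electrons passes through cell 2.
Ag⁺ + e⁻ → Ag, so n(Ag) = 0.8466 / 1 = 0.8466 mol.
m(Ag) = 0.8466 × 107.87 = 91.3 g.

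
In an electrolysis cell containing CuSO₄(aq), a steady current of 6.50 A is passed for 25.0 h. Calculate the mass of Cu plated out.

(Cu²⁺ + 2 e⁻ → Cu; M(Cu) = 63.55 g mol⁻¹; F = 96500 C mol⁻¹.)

Q = I·t = 6.500 A × 90000 s = 585000 C.
n(e⁻) = Q/F = 585000 / 96500 = 6.062 mol.
Cu²⁺ + 2 e⁻ → Cu, so n(Cu) = n(e⁻)/2 = 3.031 mol.
m = n·M = 3.031 × 63.55 = 193 g.

193 g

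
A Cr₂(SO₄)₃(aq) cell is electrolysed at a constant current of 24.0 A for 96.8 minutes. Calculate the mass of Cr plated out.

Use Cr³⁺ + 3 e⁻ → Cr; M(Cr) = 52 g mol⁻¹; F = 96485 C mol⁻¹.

Q = I·t = 24.00 A × 5808.0 s = 139400 C.
n(e⁻) = Q/F = 139400 / 96485 = 1.445 mol.
Cr³⁺ + 3 e⁻ → Cr, so n(Cr) = n(e⁻)/3 = 0.4816 mol.
m = n·M = 0.4816 × 52 = 25.0 g.

25.0 g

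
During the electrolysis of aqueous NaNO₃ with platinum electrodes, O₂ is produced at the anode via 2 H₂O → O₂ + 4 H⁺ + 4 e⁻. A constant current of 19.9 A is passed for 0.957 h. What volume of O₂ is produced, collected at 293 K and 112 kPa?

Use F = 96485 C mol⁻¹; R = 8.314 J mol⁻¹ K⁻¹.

3.86 L

Q = I·t = 19.90 A × 3445.2 s = 68560 C.
n(e⁻) = Q/F = 68560 / 96485 = 0.7106 mol.
4 electrons are transferred per O₂ molecule, so n(O₂) = 0.7106 / 4 = 0.1776 mol.
V = nRT/P = (0.1776 × 8.314 × 293) / (112 × 10³ Pa) = 0.00386 m³ = 3.86 L.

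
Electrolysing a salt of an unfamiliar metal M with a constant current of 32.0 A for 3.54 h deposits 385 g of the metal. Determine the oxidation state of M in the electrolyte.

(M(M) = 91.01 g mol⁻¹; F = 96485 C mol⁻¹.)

Q = I·t = 32.00 A × 12744 s = 407800 C, so n(e⁻) = 407800/96485 = 4.227 mol.
n(M) deposited = 385 / 91.01 = 4.230 mol.
Electrons per atom = n(e⁻)/n(M) = 4.227 / 4.230 = 0.999 ≈ 1, so the ion is M⁺.

+1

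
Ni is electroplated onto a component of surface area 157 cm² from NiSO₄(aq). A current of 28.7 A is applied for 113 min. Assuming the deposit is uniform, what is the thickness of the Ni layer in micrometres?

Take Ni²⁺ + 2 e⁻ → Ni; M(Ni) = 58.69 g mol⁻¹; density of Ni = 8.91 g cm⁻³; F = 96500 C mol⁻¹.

Q = I·t = 28.70 × 6780.0 = 194600 C; n(e⁻) = 2.016 mol.
n(Ni) = n(e⁻)/2 = 1.008 mol, so m = 1.008 × 58.69 = 59.17 g.
Volume = m/ρ = 59.17 / 8.91 = 6.641 cm³.
Thickness = V/A = 6.641 / 157 = 0.0423 cm = 423 μm.

423 μm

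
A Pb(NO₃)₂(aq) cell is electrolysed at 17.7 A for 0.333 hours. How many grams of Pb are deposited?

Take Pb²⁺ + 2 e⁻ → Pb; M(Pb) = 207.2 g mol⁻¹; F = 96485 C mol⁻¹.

Q = I·t = 17.70 A × 1198.8 s = 21220 C.
n(e⁻) = Q/F = 21220 / 96485 = 0.2199 mol.
Pb²⁺ + 2 e⁻ → Pb, so n(Pb) = n(e⁻)/2 = 0.1100 mol.
m = n·M = 0.1100 × 207.2 = 22.8 g.

22.8 g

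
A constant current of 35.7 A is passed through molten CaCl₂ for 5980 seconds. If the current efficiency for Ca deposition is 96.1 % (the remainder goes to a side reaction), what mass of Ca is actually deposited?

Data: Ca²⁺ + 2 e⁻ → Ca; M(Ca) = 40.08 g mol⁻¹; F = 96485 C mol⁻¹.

42.6 g

Q = I·t = 35.70 × 5980.0 = 213500 C.
n(e⁻) = 213500/96485 = 2.213 mol; theoretically n(Ca) = 2.213/2 = 1.106 mol, m_theo = 44.34 g.
At 96.1 % efficiency, m_actual = 0.961 × 44.34 = 42.6 g.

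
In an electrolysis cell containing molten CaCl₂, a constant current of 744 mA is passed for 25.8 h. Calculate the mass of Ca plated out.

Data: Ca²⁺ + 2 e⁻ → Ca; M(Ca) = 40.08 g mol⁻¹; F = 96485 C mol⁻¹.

Q = I·t = 0.7440 A × 92880 s = 69100 C.
n(e⁻) = Q/F = 69100 / 96485 = 0.7162 mol.
Ca²⁺ + 2 e⁻ → Ca, so n(Ca) = n(e⁻)/2 = 0.3581 mol.
m = n·M = 0.3581 × 40.08 = 14.4 g.

14.4 g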